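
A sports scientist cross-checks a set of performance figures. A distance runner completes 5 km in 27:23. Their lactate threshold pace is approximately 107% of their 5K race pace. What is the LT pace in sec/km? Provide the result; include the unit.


Convert to seconds: 27 min 23 s = 1643 s
Pace per km = 1643 / 5 = 328.6 s/km
LT pace = 328.6 * 1.07 = 351.6 s/km

351.6 s/km


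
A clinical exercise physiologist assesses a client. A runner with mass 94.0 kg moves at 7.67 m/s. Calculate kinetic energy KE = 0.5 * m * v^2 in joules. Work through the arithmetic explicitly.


v^2 = 7.67^2 = 58.8289
KE = 0.5 * 94.0 * 58.8289
= 2764.96 J

2764.96 J


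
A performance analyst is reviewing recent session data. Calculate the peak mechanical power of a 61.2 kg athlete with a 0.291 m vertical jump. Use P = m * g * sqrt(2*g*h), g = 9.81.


First, sqrt(2gh) = sqrt(2 * 9.81 * 0.291)
= sqrt(5.70942) = 2.389439 m/s
Power = 61.2 * 9.81 * 2.389439 = 1434.55 W

1434.55 W


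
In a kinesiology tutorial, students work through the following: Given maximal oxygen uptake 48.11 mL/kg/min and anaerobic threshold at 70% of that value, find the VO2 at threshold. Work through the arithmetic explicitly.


Percentage as decimal = 0.7
VO2 at AT = 48.11 * 0.7 = 33.68 mL/kg/min

33.68 mL/kg/min


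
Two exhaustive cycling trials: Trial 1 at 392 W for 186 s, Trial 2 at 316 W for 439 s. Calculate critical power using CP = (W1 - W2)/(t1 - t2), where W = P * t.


W1 = 392 * 186 = 72912 J
W2 = 316 * 439 = 138724 J
CP = (72912 - 138724) / (186 - 439)
= -65812 / -253
= 260.13 W

260.13 W


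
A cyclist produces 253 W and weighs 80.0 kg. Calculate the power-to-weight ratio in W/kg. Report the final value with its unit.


P/W = power / mass
= 253 / 80.0
= 3.163 W/kg

3.163 W/kg


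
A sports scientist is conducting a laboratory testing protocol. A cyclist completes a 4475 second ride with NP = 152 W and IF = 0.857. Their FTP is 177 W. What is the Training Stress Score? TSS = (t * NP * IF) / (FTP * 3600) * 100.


t * NP * IF = 4475 * 152 * 0.857 = 582931.4
FTP * 3600 = 637200
TSS = (582931.4 / 637200) * 100 = 91.48

91.48 TSS


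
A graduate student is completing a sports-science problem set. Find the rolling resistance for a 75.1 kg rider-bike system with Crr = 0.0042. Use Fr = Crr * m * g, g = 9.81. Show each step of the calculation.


m * g = 75.1 * 9.81 = 736.731 N
Fr = 0.0042 * 736.731 = 3.094 N

3.094 N


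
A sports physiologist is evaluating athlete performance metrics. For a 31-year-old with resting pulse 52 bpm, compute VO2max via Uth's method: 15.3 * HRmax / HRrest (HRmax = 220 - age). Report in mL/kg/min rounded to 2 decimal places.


Step 1: HRmax = 220 - 31 = 189 bpm
Step 2: Ratio = 189 / 52 = 3.6346
Step 3: VO2max = 15.3 * 3.6346 = 55.61 mL/kg/min

55.61 mL/kg/min


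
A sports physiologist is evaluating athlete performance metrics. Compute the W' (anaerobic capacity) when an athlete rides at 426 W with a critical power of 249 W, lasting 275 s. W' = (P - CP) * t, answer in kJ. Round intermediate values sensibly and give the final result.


Above-CP power = 177 W
Duration = 275 s
W' = 177 * 275 = 48675 J
Convert: 48675 / 1000 = 48.675 kJ

48.675 kJ


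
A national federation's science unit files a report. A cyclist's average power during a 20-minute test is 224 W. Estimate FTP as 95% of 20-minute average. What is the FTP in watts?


FTP = 20-min power * 0.95
= 224 * 0.95
= 212.8 W

212.8 W


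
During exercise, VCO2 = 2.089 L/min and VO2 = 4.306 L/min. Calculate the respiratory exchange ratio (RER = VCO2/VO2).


RER = VCO2 / VO2
= 2.089 / 4.306
= 0.4851

0.4851


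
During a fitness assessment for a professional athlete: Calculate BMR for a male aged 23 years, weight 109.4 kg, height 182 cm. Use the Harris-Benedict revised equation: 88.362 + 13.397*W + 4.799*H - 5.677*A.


Substituting values:
W term = 13.397 * 109.4 = 1465.6318
H term = 4.799 * 182 = 873.418
A term = 5.677 * 23 = 130.571
BMR = 2296.84 kcal/day

2296.84 kcal/day


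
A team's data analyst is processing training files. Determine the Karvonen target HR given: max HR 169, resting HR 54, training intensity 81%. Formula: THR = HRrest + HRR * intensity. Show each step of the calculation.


HRR = HRmax - HRrest = 169 - 54 = 115
THR = 54 + 115 * 0.81
= 147.15 bpm

147.15 bpm


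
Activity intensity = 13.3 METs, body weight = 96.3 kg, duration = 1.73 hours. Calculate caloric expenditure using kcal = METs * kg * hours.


kcal = 13.3 * 96.3 * 1.73
= 1280.79 * 1.73
= 2215.77 kcal

2215.77 kcal


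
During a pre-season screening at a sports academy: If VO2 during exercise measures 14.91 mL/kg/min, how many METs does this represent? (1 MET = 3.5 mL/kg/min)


METs = VO2 / 3.5 = 14.91 / 3.5 = 4.26

4.26 METs


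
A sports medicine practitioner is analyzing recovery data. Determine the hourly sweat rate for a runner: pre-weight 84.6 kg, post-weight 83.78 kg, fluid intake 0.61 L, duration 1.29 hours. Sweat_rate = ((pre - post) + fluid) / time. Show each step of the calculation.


Mass lost = 84.6 - 83.78 = 0.82 kg
Add fluid consumed: 0.82 + 0.61 = 1.43 L total sweat
Sweat rate = 1.43 / 1.29 = 1.109 L/h

1.109 L/h


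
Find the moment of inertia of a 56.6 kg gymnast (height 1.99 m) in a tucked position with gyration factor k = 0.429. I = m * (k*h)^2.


Radius of gyration = 0.429 * 1.99 = 0.85371 m
I = 56.6 * 0.85371^2
= 56.6 * 0.728821
= 41.251 kg*m^2

41.251 kg*m^2


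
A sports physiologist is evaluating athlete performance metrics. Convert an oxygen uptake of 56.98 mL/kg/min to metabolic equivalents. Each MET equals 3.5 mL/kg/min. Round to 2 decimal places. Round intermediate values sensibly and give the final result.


One MET = 3.5 mL/kg/min
Number of METs = 56.98 / 3.5
= 16.28 METs

16.28 METs


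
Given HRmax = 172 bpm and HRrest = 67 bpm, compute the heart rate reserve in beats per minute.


Heart rate reserve = maximum HR minus resting HR
HRR = 172 - 67 = 105 bpm

105 bpm


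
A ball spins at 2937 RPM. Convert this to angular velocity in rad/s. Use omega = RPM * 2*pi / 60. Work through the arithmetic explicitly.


omega = 2937 * 2 * pi / 60
= 2937 * 6.28318531 / 60
= 18453.715 / 60
= 307.562 rad/s

307.562 rad/s


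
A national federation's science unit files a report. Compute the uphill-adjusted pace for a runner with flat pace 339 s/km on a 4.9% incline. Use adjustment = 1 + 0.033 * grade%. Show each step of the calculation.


Adjustment factor = 1 + 0.033 * 4.9 = 1.1617
Grade-adjusted pace = 339 * 1.1617 = 393.82 s/km

393.82 s/km


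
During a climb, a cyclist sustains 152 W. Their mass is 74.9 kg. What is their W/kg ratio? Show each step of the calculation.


Power-to-weight = 152 W / 74.9 kg
= 2.029 W/kg

2.029 W/kg


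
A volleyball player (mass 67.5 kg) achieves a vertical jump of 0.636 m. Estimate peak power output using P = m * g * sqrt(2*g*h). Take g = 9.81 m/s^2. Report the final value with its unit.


2 * g * h = 2 * 9.81 * 0.636 = 12.47832
sqrt(12.47832) = 3.532467 m/s
P = 67.5 * 9.81 * 3.532467 = 2339.11 W

2339.11 W


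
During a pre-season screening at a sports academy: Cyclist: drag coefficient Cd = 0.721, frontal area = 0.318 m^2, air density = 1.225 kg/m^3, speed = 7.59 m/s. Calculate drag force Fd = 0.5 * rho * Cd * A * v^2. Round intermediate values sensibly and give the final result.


v^2 = 7.59^2 = 57.6081
Fd = 0.5 * 1.225 * 0.721 * 0.318 * 57.6081
= 8.09 N

8.09 N


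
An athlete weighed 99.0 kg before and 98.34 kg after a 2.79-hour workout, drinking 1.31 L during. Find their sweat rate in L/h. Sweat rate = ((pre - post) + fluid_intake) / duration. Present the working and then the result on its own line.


Body mass change = 0.66 kg
Total sweat loss = 0.66 + 1.31 = 1.97 L
Rate = 1.97 / 2.79 = 0.706 L/h

0.706 L/h


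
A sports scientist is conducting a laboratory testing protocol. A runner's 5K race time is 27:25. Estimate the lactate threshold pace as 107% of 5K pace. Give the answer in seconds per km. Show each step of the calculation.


Total race time = 27*60 + 25 = 1645 seconds
5K pace = 1645 / 5 = 329.0 sec/km
LT pace = 329.0 * 1.07 = 352.03 sec/km

352.03 s/km


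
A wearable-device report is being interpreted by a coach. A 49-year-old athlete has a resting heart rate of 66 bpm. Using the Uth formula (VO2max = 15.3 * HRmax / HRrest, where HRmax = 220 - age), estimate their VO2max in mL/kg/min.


HRmax = 220 - 49 = 171 bpm
Ratio = HRmax / HRrest = 171 / 66 = 2.5909
VO2max = 15.3 * 2.5909 = 39.64 mL/kg/min

39.64 mL/kg/min


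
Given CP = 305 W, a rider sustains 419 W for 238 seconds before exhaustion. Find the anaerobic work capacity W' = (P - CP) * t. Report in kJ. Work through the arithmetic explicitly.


Excess power = 419 - 305 = 114 W
Work above CP = 114 * 238 = 27132 J
W' = 27.132 kJ

27.132 kJ


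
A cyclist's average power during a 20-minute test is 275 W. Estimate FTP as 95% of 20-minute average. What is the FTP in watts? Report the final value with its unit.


FTP = 20-min power * 0.95
= 275 * 0.95
= 261.25 W

261.25 W


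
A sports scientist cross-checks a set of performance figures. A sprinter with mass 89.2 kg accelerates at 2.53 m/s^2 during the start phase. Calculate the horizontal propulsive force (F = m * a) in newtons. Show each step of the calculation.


F = m * a
= 89.2 * 2.53
= 225.68 N

225.68 N


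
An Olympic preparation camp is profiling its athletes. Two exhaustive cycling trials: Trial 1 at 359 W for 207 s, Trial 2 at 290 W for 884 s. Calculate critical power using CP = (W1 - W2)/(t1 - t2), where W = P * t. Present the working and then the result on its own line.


W1 = 359 * 207 = 74313 J
W2 = 290 * 884 = 256360 J
CP = (74313 - 256360) / (207 - 884)
= -182047 / -677
= 268.9 W

268.9 W


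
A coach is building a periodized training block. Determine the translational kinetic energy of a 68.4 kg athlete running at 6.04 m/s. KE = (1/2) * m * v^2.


KE = 0.5 * m * v^2
= 0.5 * 68.4 * 6.04^2
= 0.5 * 68.4 * 36.4816
= 1247.67 J

1247.67 J


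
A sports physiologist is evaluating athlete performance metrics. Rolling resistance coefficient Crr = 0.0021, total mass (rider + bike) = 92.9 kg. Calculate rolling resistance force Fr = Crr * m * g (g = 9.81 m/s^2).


Fr = Crr * m * g
= 0.0021 * 92.9 * 9.81
= 1.914 N

1.914 N


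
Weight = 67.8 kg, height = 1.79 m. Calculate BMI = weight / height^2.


height^2 = 1.79^2 = 3.2041
BMI = 67.8 / 3.2041 = 21.16 kg/m^2

21.16 kg/m^2


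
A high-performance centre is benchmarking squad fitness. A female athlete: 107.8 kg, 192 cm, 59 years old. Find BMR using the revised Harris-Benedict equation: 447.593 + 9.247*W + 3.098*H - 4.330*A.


Intercept = 447.593
Weight contribution = 9.247 * 107.8 = 996.8266
Height contribution = 3.098 * 192 = 594.816
Age contribution = 4.33 * 59 = 255.47
BMR = 447.593 + 996.8266 + 594.816 - 255.47
= 1783.77 kcal/day

1783.77 kcal/day


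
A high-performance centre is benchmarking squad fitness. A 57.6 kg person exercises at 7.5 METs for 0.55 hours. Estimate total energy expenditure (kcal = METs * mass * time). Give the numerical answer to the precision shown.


Energy = METs * mass(kg) * time(h)
= 7.5 * 57.6 * 0.55
= 237.6 kcal

237.6 kcal


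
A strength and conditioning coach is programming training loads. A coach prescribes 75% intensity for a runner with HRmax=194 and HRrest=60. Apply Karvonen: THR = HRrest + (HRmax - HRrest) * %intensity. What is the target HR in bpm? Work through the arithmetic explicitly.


Heart rate reserve = 194 - 60 = 134
Intensity fraction = 75 / 100 = 0.75
THR = 60 + 134 * 0.75 = 160.5 bpm

160.5 bpm


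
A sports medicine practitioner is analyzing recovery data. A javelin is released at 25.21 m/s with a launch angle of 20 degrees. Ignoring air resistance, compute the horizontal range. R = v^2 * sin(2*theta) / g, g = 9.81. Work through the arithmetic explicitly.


Launch speed squared = 635.5441
sin(2 * 20 deg) = 0.642788
Range = 635.5441 * 0.642788 / 9.81
= 41.643 m

41.643 m


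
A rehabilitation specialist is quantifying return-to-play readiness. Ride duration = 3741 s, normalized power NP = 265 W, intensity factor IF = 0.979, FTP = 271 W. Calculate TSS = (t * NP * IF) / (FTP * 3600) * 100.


Numerator = 3741 * 265 * 0.979 = 970546.335
Denominator = 271 * 3600 = 975600
TSS = 970546.335 / 975600 * 100
= 99.48

99.48 TSS


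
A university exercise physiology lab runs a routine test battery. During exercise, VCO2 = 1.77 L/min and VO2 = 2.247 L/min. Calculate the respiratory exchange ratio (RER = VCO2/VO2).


RER = VCO2 / VO2
= 1.77 / 2.247
= 0.7877

0.7877


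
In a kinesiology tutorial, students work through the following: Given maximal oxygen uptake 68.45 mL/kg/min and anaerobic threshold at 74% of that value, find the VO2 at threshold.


Percentage as decimal = 0.74
VO2 at AT = 68.45 * 0.74 = 50.65 mL/kg/min

50.65 mL/kg/min


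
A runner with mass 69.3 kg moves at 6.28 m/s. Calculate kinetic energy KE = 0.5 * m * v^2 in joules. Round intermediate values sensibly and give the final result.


v^2 = 6.28^2 = 39.4384
KE = 0.5 * 69.3 * 39.4384
= 1366.54 J

1366.54 J


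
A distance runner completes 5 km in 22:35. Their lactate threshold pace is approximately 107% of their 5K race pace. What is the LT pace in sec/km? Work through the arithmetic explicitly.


Convert to seconds: 22 min 35 s = 1355 s
Pace per km = 1355 / 5 = 271.0 s/km
LT pace = 271.0 * 1.07 = 289.97 s/km

289.97 s/km


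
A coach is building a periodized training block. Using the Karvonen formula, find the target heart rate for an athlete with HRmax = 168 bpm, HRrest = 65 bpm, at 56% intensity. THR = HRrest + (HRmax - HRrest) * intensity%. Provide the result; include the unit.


HRR = 168 - 65 = 103
THR = 65 + 103 * 0.56
= 65 + 57.68
= 122.68 bpm

122.68 bpm


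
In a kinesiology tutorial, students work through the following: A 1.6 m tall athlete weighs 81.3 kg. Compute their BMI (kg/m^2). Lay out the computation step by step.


height^2 = 2.56 m^2
BMI = 81.3 / 2.56 = 31.76 kg/m^2

31.76 kg/m^2


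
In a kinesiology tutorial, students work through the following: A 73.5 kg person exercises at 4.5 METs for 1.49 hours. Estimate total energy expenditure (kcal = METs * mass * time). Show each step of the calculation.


Energy = METs * mass(kg) * time(h)
= 4.5 * 73.5 * 1.49
= 492.82 kcal

492.82 kcal


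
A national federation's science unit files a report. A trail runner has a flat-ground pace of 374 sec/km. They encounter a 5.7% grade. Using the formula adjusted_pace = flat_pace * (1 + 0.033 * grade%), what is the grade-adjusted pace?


Grade factor = 1 + 0.033 * 5.7 = 1.1881
Adjusted = 374 * 1.1881 = 444.35 sec/km

444.35 s/km


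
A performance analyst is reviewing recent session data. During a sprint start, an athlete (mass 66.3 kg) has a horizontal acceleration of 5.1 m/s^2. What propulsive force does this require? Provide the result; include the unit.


Propulsive force = mass * acceleration
= 66.3 kg * 5.1 m/s^2
= 338.13 N

338.13 N


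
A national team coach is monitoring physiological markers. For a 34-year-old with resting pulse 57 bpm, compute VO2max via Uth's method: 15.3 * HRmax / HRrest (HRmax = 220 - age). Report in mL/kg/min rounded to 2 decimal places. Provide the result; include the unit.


Step 1: HRmax = 220 - 34 = 186 bpm
Step 2: Ratio = 186 / 57 = 3.2632
Step 3: VO2max = 15.3 * 3.2632 = 49.93 mL/kg/min

49.93 mL/kg/min


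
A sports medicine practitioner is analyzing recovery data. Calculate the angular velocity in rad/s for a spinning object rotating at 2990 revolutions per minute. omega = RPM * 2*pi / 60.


omega = RPM * 2*pi / 60
= 2990 * 6.28318531 / 60
= 313.112 rad/s

313.112 rad/s


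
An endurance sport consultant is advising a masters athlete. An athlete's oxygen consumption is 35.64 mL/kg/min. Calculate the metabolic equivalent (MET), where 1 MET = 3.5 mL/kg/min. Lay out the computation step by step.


MET = VO2 / 3.5
= 35.64 / 3.5
= 10.18 METs

10.18 METs


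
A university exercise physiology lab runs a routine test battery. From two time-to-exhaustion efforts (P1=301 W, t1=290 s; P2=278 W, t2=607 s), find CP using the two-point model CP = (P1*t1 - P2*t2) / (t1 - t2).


Work in trial 1 = 87290 J
Work in trial 2 = 168746 J
Delta work = -81456 J
Delta time = -317 s
CP = -81456 / -317 = 256.96 W

256.96 W


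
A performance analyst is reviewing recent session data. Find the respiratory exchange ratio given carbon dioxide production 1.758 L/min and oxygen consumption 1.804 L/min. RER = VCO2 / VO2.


VCO2 = 1.758 L/min
VO2 = 1.804 L/min
RER = 1.758 / 1.804 = 0.9745

0.9745


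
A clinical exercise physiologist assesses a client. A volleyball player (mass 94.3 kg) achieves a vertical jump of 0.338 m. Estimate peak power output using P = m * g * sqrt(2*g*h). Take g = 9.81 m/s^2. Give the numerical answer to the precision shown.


2 * g * h = 2 * 9.81 * 0.338 = 6.63156
sqrt(6.63156) = 2.575182 m/s
P = 94.3 * 9.81 * 2.575182 = 2382.26 W

2382.26 W


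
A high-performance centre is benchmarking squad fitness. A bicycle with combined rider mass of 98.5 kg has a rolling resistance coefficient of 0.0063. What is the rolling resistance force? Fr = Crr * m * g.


Fr = 0.0063 * 98.5 * 9.81
= 0.62055 * 9.81
= 6.088 N

6.088 N


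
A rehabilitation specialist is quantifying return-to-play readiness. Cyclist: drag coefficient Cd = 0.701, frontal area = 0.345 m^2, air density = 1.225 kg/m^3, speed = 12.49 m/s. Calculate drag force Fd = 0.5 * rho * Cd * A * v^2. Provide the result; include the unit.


v^2 = 12.49^2 = 156.0001
Fd = 0.5 * 1.225 * 0.701 * 0.345 * 156.0001
= 23.108 N

23.108 N


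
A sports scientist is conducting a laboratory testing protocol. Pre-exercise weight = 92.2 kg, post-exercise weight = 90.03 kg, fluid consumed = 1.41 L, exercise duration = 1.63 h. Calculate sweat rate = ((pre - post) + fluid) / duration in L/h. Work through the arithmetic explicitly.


Weight loss = 92.2 - 90.03 = 2.17 kg (approx L)
Total sweat = 2.17 + 1.41 = 3.58 L
Sweat rate = 3.58 / 1.63 = 2.196 L/h

2.196 L/h


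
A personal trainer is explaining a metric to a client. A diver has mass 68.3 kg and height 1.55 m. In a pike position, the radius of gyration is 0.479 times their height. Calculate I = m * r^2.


r = 0.479 * 1.55 = 0.74245 m
I = m * r^2 = 68.3 * 0.551232 = 37.649 kg*m^2

37.649 kg*m^2


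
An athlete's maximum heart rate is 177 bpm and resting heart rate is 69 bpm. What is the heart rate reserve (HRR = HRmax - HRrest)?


HRR = HRmax - HRrest
= 177 - 69
= 108 bpm

108 bpm


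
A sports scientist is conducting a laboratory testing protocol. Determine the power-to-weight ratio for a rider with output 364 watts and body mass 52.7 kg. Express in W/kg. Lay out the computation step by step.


P/W = 364 / 52.7 = 6.907 W/kg

6.907 W/kg


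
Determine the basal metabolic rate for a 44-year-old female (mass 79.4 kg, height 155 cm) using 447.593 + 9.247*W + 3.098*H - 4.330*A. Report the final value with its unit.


BMR = 447.593 + 9.247*79.4 + 3.098*155 - 4.330*44
= 1471.47 kcal/day

1471.47 kcal/day


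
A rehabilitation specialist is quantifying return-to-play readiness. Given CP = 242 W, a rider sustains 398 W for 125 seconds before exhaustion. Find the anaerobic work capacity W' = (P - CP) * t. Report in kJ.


Excess power = 398 - 242 = 156 W
Work above CP = 156 * 125 = 19500 J
W' = 19.5 kJ

19.5 kJ


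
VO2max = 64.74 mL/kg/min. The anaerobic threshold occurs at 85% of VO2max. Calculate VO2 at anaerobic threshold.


AT fraction = 85 / 100 = 0.85
AT VO2 = 64.74 * 0.85
= 55.03 mL/kg/min

55.03 mL/kg/min


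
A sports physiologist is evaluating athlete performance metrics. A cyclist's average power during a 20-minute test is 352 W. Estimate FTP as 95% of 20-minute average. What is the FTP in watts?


FTP = 20-min power * 0.95
= 352 * 0.95
= 334.4 W

334.4 W


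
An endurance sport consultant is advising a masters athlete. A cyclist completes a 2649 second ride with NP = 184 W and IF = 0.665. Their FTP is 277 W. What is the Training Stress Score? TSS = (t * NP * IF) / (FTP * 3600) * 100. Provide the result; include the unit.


t * NP * IF = 2649 * 184 * 0.665 = 324131.64
FTP * 3600 = 997200
TSS = (324131.64 / 997200) * 100 = 32.5

32.5 TSS


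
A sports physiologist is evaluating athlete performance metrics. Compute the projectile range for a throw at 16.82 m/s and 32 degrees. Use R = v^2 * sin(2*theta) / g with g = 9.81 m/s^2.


Two times the angle = 64 degrees
sin(64) = 0.898794
R = 282.9124 * 0.898794 / 9.81 = 25.92 m

25.92 m


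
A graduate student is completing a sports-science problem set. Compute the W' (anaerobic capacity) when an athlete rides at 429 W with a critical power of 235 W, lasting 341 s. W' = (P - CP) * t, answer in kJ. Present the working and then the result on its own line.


Above-CP power = 194 W
Duration = 341 s
W' = 194 * 341 = 66154 J
Convert: 66154 / 1000 = 66.154 kJ

66.154 kJ


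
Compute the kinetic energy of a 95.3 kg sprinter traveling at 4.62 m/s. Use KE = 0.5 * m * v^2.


Velocity squared = 21.3444
KE = 0.5 * 95.3 * 21.3444 = 1017.06 J

1017.06 J


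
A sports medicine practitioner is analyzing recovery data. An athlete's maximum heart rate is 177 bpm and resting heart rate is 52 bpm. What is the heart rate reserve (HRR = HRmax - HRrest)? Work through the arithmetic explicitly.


HRR = HRmax - HRrest
= 177 - 52
= 125 bpm

125 bpm


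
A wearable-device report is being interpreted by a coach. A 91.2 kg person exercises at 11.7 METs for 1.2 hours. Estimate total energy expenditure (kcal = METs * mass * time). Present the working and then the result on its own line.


Energy = METs * mass(kg) * time(h)
= 11.7 * 91.2 * 1.2
= 1280.45 kcal

1280.45 kcal


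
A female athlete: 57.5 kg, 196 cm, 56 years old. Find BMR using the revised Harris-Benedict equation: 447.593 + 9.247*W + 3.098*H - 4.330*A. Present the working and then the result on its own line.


Intercept = 447.593
Weight contribution = 9.247 * 57.5 = 531.7025
Height contribution = 3.098 * 196 = 607.208
Age contribution = 4.33 * 56 = 242.48
BMR = 447.593 + 531.7025 + 607.208 - 242.48
= 1344.02 kcal/day

1344.02 kcal/day


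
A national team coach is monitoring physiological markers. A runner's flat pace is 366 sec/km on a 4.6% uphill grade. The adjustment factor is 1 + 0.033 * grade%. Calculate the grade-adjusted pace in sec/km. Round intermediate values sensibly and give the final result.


Factor = 1 + 0.033 * 4.6 = 1.1518
Adjusted pace = 366 * 1.1518
= 421.56 sec/km

421.56 s/km


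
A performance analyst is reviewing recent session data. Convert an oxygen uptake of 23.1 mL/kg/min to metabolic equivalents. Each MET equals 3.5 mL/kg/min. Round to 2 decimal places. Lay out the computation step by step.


One MET = 3.5 mL/kg/min
Number of METs = 23.1 / 3.5
= 6.6 METs

6.6 METs


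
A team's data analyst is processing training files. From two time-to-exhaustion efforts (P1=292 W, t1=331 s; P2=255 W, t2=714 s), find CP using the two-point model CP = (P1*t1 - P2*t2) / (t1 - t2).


Work in trial 1 = 96652 J
Work in trial 2 = 182070 J
Delta work = -85418 J
Delta time = -383 s
CP = -85418 / -383 = 223.02 W

223.02 W


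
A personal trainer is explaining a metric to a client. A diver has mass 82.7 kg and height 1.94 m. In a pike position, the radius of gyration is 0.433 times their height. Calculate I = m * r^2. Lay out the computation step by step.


r = 0.433 * 1.94 = 0.84002 m
I = m * r^2 = 82.7 * 0.705634 = 58.356 kg*m^2

58.356 kg*m^2


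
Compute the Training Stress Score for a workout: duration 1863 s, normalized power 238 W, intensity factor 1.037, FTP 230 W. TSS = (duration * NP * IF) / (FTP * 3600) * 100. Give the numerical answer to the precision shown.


Product = 1863 * 238 * 1.037 = 459799.578
Base = 230 * 3600 = 828000
TSS = 459799.578 / 828000 * 100 = 55.53

55.53 TSS


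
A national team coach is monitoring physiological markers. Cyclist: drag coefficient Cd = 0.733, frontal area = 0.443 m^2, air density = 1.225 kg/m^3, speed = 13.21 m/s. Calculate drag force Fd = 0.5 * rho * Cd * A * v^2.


v^2 = 13.21^2 = 174.5041
Fd = 0.5 * 1.225 * 0.733 * 0.443 * 174.5041
= 34.707 N

34.707 N


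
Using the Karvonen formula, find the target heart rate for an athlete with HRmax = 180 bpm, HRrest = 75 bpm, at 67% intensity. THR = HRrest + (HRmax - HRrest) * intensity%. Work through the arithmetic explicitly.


HRR = 180 - 75 = 105
THR = 75 + 105 * 0.67
= 75 + 70.35
= 145.35 bpm

145.35 bpm


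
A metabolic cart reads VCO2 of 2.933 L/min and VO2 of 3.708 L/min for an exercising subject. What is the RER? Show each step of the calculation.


RER = VCO2 / VO2 = 2.933 / 3.708 = 0.791

0.791


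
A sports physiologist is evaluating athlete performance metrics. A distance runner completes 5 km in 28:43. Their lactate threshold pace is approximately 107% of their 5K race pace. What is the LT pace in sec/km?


Convert to seconds: 28 min 43 s = 1723 s
Pace per km = 1723 / 5 = 344.6 s/km
LT pace = 344.6 * 1.07 = 368.72 s/km

368.72 s/km


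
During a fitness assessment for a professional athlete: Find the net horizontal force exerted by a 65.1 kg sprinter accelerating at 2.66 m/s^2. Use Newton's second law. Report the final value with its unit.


Newton's second law: F = m * a
F = 65.1 * 2.66 = 173.17 N

173.17 N


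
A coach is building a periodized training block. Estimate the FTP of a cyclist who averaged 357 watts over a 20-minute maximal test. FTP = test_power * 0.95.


FTP = 357 * 0.95 = 339.15 W

339.15 W


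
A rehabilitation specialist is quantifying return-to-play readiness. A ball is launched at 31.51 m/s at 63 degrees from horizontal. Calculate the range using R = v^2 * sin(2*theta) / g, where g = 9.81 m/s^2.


sin(2 * 63) = sin(126) = 0.809017
v^2 = 31.51^2 = 992.8801
R = 992.8801 * 0.809017 / 9.81
= 81.881 m

81.881 m


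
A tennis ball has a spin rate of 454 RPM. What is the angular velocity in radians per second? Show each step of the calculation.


Convert RPM to rad/s: multiply by 2*pi and divide by 60
omega = 454 * 2 * pi / 60
= 47.543 rad/s

47.543 rad/s


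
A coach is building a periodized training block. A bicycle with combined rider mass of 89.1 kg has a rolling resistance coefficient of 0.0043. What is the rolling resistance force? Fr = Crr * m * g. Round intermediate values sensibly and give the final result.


Fr = 0.0043 * 89.1 * 9.81
= 0.38313 * 9.81
= 3.759 N

3.759 N


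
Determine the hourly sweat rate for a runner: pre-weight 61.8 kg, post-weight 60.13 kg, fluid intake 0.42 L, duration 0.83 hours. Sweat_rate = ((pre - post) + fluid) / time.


Mass lost = 61.8 - 60.13 = 1.67 kg
Add fluid consumed: 1.67 + 0.42 = 2.09 L total sweat
Sweat rate = 2.09 / 0.83 = 2.518 L/h

2.518 L/h


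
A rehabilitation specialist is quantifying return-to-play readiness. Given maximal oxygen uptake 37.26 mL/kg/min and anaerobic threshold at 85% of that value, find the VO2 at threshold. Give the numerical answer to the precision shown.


Percentage as decimal = 0.85
VO2 at AT = 37.26 * 0.85 = 31.67 mL/kg/min

31.67 mL/kg/min


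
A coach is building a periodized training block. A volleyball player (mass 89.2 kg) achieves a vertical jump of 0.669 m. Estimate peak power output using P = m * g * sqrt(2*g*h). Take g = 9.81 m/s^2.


2 * g * h = 2 * 9.81 * 0.669 = 13.12578
sqrt(13.12578) = 3.622952 m/s
P = 89.2 * 9.81 * 3.622952 = 3170.27 W

3170.27 W


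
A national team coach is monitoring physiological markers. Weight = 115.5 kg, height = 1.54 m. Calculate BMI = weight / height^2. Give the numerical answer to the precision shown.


height^2 = 1.54^2 = 2.3716
BMI = 115.5 / 2.3716 = 48.7 kg/m^2

48.7 kg/m^2


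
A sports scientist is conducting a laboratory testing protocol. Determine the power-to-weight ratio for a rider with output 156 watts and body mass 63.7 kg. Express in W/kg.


P/W = 156 / 63.7 = 2.449 W/kg

2.449 W/kg


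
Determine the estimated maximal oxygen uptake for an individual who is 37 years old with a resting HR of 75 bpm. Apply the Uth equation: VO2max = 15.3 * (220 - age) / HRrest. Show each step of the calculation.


HRmax = 220 - 37 = 183
VO2max = 15.3 * (183 / 75)
= 15.3 * 2.44
= 37.33 mL/kg/min

37.33 mL/kg/min


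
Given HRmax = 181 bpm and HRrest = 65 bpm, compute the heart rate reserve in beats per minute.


Heart rate reserve = maximum HR minus resting HR
HRR = 181 - 65 = 116 bpm

116 bpm


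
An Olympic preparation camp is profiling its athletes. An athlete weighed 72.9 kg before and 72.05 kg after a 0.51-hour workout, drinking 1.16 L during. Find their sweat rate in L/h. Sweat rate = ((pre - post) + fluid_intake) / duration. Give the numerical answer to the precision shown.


Body mass change = 0.85 kg
Total sweat loss = 0.85 + 1.16 = 2.01 L
Rate = 2.01 / 0.51 = 3.941 L/h

3.941 L/h


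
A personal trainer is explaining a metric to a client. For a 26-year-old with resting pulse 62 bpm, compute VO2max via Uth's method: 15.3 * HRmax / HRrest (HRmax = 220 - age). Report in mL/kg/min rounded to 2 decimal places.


Step 1: HRmax = 220 - 26 = 194 bpm
Step 2: Ratio = 194 / 62 = 3.129
Step 3: VO2max = 15.3 * 3.129 = 47.87 mL/kg/min

47.87 mL/kg/min


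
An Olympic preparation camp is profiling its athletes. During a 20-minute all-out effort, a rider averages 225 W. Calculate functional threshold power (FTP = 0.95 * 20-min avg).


FTP = 0.95 * 225
= 213.75 W

213.75 W


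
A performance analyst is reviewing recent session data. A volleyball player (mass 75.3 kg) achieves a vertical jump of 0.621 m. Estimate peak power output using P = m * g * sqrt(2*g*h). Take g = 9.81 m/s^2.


2 * g * h = 2 * 9.81 * 0.621 = 12.18402
sqrt(12.18402) = 3.490562 m/s
P = 75.3 * 9.81 * 3.490562 = 2578.45 W

2578.45 W


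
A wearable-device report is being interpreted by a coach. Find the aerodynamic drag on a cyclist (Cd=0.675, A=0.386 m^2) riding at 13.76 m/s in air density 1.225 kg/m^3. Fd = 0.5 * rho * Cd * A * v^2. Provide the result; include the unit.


Fd = 0.5 * 1.225 * 0.675 * 0.386 * 13.76^2
= 0.5 * 1.225 * 0.675 * 0.386 * 189.3376
= 30.216 N

30.216 N


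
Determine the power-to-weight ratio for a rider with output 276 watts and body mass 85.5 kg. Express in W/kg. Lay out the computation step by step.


P/W = 276 / 85.5 = 3.228 W/kg

3.228 W/kg


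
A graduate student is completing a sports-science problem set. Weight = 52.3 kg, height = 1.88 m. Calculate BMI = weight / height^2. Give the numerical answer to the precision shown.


height^2 = 1.88^2 = 3.5344
BMI = 52.3 / 3.5344 = 14.8 kg/m^2

14.8 kg/m^2


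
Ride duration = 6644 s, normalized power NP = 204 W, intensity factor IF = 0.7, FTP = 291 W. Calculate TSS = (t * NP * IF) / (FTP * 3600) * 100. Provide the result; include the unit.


Numerator = 6644 * 204 * 0.7 = 948763.2
Denominator = 291 * 3600 = 1047600
TSS = 948763.2 / 1047600 * 100
= 90.57

90.57 TSS


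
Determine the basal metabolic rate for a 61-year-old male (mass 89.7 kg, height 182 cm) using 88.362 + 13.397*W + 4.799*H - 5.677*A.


BMR = 88.362 + 13.397*89.7 + 4.799*182 - 5.677*61
= 1817.19 kcal/day

1817.19 kcal/day


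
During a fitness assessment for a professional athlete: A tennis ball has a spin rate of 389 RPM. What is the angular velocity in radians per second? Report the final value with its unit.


Convert RPM to rad/s: multiply by 2*pi and divide by 60
omega = 389 * 2 * pi / 60
= 40.736 rad/s

40.736 rad/s


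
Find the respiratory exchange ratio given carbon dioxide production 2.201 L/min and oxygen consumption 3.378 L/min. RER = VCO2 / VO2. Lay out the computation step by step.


VCO2 = 2.201 L/min
VO2 = 3.378 L/min
RER = 2.201 / 3.378 = 0.6516

0.6516


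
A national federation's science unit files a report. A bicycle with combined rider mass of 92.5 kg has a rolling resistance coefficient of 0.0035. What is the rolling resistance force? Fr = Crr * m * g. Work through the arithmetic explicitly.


Fr = 0.0035 * 92.5 * 9.81
= 0.32375 * 9.81
= 3.176 N

3.176 N


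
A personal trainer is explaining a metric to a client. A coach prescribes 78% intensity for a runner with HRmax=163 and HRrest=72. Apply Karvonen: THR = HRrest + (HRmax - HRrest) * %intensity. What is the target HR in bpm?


Heart rate reserve = 163 - 72 = 91
Intensity fraction = 78 / 100 = 0.78
THR = 72 + 91 * 0.78 = 142.98 bpm

142.98 bpm


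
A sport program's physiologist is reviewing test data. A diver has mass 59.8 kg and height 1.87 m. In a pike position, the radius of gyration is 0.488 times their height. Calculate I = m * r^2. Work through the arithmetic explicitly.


r = 0.488 * 1.87 = 0.91256 m
I = m * r^2 = 59.8 * 0.832766 = 49.799 kg*m^2

49.799 kg*m^2


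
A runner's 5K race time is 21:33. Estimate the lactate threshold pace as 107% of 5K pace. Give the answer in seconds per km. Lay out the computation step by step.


Total race time = 21*60 + 33 = 1293 seconds
5K pace = 1293 / 5 = 258.6 sec/km
LT pace = 258.6 * 1.07 = 276.7 sec/km

276.7 s/km


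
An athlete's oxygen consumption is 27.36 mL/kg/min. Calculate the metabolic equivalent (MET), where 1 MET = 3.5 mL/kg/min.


MET = VO2 / 3.5
= 27.36 / 3.5
= 7.82 METs

7.82 METs


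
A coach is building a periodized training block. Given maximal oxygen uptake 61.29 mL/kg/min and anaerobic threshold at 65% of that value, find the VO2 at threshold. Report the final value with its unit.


Percentage as decimal = 0.65
VO2 at AT = 61.29 * 0.65 = 39.84 mL/kg/min

39.84 mL/kg/min


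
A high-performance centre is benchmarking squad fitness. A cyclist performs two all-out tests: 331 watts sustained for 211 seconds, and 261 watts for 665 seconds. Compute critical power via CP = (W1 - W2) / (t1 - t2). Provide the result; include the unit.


W1 = P1 * t1 = 331 * 211 = 69841 J
W2 = P2 * t2 = 261 * 665 = 173565 J
CP = (69841 - 173565) / (211 - 665)
= 228.47 W

228.47 W


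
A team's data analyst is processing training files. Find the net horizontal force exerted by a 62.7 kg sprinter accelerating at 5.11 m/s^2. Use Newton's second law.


Newton's second law: F = m * a
F = 62.7 * 5.11 = 320.4 N

320.4 N


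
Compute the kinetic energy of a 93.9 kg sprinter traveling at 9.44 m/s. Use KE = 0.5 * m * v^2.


Velocity squared = 89.1136
KE = 0.5 * 93.9 * 89.1136 = 4183.88 J

4183.88 J


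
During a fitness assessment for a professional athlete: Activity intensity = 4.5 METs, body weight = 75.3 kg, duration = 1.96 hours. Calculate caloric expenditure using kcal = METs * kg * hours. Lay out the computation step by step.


kcal = 4.5 * 75.3 * 1.96
= 338.85 * 1.96
= 664.15 kcal

664.15 kcal


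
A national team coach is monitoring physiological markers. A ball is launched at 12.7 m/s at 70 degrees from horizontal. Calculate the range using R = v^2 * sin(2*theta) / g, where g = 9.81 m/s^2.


sin(2 * 70) = sin(140) = 0.642788
v^2 = 12.7^2 = 161.29
R = 161.29 * 0.642788 / 9.81
= 10.568 m

10.568 m


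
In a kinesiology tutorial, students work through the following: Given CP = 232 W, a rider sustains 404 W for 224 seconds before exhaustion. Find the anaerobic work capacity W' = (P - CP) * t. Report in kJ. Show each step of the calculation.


Excess power = 404 - 232 = 172 W
Work above CP = 172 * 224 = 38528 J
W' = 38.528 kJ

38.528 kJ


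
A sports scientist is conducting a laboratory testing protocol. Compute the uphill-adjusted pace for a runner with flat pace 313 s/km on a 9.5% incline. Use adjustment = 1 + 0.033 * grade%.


Adjustment factor = 1 + 0.033 * 9.5 = 1.3135
Grade-adjusted pace = 313 * 1.3135 = 411.13 s/km

411.13 s/km


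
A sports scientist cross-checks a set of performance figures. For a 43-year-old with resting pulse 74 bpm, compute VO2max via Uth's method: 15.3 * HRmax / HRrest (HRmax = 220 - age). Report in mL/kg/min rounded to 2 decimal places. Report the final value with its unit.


Step 1: HRmax = 220 - 43 = 177 bpm
Step 2: Ratio = 177 / 74 = 2.3919
Step 3: VO2max = 15.3 * 2.3919 = 36.6 mL/kg/min

36.6 mL/kg/min


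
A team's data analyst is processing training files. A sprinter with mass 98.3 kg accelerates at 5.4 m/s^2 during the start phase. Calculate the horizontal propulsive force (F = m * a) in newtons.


F = m * a
= 98.3 * 5.4
= 530.82 N

530.82 N


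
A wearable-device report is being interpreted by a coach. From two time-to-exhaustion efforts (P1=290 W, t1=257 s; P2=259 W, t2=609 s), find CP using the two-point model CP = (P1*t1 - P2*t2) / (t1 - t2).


Work in trial 1 = 74530 J
Work in trial 2 = 157731 J
Delta work = -83201 J
Delta time = -352 s
CP = -83201 / -352 = 236.37 W

236.37 W


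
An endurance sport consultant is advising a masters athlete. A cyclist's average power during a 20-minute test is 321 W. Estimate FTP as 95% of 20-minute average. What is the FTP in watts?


FTP = 20-min power * 0.95
= 321 * 0.95
= 304.95 W

304.95 W


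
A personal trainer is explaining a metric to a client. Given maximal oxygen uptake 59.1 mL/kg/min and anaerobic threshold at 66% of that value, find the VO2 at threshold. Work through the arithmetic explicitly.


Percentage as decimal = 0.66
VO2 at AT = 59.1 * 0.66 = 39.01 mL/kg/min

39.01 mL/kg/min


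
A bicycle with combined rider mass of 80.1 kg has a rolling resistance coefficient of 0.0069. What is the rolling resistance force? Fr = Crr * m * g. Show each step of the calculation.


Fr = 0.0069 * 80.1 * 9.81
= 0.55269 * 9.81
= 5.422 N

5.422 N


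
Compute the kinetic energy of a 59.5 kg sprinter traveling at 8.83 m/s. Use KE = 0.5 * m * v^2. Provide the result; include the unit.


Velocity squared = 77.9689
KE = 0.5 * 59.5 * 77.9689 = 2319.57 J

2319.57 J


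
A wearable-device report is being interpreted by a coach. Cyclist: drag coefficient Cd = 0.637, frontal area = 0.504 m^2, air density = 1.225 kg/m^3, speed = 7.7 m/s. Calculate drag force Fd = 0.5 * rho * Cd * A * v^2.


v^2 = 7.7^2 = 59.29
Fd = 0.5 * 1.225 * 0.637 * 0.504 * 59.29
= 11.659 N

11.659 N


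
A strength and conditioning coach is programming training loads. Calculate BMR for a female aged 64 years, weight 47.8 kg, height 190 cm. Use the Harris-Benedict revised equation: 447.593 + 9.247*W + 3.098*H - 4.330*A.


Substituting values:
W term = 9.247 * 47.8 = 442.0066
H term = 3.098 * 190 = 588.62
A term = 4.330 * 64 = 277.12
BMR = 1201.1 kcal/day

1201.1 kcal/day


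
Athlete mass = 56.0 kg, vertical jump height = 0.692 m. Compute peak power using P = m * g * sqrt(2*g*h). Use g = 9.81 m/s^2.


sqrt(2 * 9.81 * 0.692) = sqrt(13.57704) = 3.684704 m/s
P = 56.0 * 9.81 * 3.684704
= 2024.23 W

2024.23 W


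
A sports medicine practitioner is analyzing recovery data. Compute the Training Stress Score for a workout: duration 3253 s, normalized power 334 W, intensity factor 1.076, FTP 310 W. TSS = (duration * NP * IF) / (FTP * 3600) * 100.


Product = 3253 * 334 * 1.076 = 1169076.152
Base = 310 * 3600 = 1116000
TSS = 1169076.152 / 1116000 * 100 = 104.76

104.76 TSS


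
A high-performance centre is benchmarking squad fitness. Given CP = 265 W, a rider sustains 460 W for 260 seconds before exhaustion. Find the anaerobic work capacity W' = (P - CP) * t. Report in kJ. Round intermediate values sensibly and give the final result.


Excess power = 460 - 265 = 195 W
Work above CP = 195 * 260 = 50700 J
W' = 50.7 kJ

50.7 kJ


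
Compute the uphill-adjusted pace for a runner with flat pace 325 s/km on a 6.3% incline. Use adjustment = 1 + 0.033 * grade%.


Adjustment factor = 1 + 0.033 * 6.3 = 1.2079
Grade-adjusted pace = 325 * 1.2079 = 392.57 s/km

392.57 s/km


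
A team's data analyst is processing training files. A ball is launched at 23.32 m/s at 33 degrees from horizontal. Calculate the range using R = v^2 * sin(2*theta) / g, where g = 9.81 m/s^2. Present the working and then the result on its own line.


sin(2 * 33) = sin(66) = 0.913545
v^2 = 23.32^2 = 543.8224
R = 543.8224 * 0.913545 / 9.81
= 50.643 m

50.643 m
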